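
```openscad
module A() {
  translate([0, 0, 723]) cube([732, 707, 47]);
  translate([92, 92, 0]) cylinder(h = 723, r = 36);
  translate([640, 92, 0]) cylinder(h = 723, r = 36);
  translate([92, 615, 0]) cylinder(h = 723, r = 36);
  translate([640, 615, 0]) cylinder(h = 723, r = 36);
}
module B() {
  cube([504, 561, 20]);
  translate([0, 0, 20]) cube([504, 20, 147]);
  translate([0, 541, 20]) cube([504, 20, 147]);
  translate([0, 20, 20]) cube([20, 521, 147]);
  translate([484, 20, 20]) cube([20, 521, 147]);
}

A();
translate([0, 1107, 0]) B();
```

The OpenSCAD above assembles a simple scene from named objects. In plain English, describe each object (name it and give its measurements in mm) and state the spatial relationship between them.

A is a rectangular dining table. The top is 732×707×47 mm with its upper surface at z = 770 mm. It stands on four round legs of 72 mm diameter, each leg's bounding box inset 56 mm from the nearest pair of top edges, running from the floor to the underside of the top.

B is an open storage box with external size 504×561×167 mm and wall thickness 20 mm (the base is also 20 mm thick). The base covers the whole footprint; the four walls stand on the base, with the y-facing walls full-width and the x-facing walls fitting between their inner faces.

The open box is on the floor beside the table on its +y side.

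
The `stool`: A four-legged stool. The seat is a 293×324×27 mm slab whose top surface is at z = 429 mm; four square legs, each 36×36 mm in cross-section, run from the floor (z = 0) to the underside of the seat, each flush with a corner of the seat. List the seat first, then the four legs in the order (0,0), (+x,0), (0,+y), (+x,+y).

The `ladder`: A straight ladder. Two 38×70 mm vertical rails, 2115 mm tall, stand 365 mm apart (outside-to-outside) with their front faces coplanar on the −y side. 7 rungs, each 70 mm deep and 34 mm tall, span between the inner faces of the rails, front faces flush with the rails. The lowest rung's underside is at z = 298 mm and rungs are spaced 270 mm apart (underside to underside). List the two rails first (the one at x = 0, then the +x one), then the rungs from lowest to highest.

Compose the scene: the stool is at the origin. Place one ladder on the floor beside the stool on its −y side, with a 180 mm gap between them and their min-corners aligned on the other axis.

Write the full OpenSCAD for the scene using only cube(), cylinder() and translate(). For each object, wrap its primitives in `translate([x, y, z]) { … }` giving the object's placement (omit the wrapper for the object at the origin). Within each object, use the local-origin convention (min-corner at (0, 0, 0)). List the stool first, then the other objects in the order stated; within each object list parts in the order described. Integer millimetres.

translate([0, 0, 402]) cube([293, 324, 27]);
cube([36, 36, 402]);
translate([257, 0, 0]) cube([36, 36, 402]);
translate([0, 288, 0]) cube([36, 36, 402]);
translate([257, 288, 0]) cube([36, 36, 402]);
translate([0, -250, 0]) {
  cube([38, 70, 2115]);
  translate([327, 0, 0]) cube([38, 70, 2115]);
  translate([38, 0, 298]) cube([289, 70, 34]);
  translate([38, 0, 568]) cube([289, 70, 34]);
  translate([38, 0, 838]) cube([289, 70, 34]);
  translate([38, 0, 1108]) cube([289, 70, 34]);
  translate([38, 0, 1378]) cube([289, 70, 34]);
  translate([38, 0, 1648]) cube([289, 70, 34]);
  translate([38, 0, 1918]) cube([289, 70, 34]);
}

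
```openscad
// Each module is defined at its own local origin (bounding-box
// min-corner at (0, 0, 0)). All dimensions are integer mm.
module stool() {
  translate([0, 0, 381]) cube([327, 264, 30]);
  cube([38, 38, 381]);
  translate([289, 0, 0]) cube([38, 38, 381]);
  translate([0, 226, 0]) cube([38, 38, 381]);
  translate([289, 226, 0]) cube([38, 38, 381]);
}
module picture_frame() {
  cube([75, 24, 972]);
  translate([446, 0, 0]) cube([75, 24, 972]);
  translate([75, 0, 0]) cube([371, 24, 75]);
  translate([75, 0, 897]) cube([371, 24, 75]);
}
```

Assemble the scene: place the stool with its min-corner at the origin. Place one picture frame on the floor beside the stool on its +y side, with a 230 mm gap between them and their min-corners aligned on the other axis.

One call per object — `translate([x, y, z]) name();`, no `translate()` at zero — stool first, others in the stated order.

stool();
translate([0, 494, 0]) picture_frame();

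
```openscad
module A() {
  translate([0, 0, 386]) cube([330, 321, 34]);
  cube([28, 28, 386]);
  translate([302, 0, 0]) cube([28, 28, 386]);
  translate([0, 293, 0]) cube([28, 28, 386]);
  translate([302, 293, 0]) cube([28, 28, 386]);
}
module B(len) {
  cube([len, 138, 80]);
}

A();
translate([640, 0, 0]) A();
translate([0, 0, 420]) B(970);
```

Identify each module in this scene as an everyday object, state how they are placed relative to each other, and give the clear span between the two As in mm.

A is a stool. B is a beam. A beam spans the tops of two stools. The clear span between the two stools is 310 mm.

Second stool starts at x = 640; first ends at x = 330; clear span = 640 − 330 = 310 mm.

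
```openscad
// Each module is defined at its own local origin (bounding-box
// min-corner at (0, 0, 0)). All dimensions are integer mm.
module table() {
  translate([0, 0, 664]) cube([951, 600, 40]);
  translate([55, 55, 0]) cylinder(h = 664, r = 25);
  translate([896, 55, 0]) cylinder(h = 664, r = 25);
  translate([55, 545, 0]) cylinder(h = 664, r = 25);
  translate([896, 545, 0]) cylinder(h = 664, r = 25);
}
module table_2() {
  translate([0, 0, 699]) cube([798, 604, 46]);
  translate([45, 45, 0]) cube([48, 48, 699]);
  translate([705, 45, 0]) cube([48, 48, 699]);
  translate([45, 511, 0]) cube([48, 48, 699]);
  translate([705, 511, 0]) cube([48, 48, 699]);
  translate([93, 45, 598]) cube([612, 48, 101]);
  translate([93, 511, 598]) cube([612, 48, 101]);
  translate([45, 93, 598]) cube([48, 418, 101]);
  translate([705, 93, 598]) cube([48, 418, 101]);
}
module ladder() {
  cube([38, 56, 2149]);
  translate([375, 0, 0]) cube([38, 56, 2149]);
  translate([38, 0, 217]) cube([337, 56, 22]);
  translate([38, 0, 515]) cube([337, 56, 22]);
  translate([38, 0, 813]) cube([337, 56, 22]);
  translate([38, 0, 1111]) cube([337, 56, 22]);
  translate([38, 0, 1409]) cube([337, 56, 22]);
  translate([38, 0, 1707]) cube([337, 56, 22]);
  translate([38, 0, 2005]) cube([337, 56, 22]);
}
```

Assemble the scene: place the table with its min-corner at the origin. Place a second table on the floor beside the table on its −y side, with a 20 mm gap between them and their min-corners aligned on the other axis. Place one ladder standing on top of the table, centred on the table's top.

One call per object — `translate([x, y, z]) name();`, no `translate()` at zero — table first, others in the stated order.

table();
translate([0, -624, 0]) table_2();
translate([269, 272, 704]) ladder();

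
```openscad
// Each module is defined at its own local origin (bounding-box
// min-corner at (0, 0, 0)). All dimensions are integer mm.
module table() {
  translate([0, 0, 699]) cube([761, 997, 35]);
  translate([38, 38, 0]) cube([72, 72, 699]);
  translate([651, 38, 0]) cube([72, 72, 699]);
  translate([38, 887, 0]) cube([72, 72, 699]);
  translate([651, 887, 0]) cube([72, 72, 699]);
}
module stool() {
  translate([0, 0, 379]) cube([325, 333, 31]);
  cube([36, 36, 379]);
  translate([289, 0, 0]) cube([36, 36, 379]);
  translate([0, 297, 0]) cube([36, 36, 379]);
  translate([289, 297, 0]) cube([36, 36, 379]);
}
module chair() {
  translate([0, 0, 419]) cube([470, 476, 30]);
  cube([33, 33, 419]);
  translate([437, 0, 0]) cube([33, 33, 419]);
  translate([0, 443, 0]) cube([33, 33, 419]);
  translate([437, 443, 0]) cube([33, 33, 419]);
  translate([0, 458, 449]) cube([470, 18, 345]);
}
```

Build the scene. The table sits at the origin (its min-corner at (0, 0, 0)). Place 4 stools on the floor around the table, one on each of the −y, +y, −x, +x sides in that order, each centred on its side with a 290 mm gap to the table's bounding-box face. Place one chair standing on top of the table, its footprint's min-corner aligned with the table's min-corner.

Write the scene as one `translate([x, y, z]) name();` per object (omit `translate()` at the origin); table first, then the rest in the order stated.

table();
translate([218, -623, 0]) stool();
translate([218, 1287, 0]) stool();
translate([-615, 332, 0]) stool();
translate([1051, 332, 0]) stool();
translate([0, 0, 734]) chair();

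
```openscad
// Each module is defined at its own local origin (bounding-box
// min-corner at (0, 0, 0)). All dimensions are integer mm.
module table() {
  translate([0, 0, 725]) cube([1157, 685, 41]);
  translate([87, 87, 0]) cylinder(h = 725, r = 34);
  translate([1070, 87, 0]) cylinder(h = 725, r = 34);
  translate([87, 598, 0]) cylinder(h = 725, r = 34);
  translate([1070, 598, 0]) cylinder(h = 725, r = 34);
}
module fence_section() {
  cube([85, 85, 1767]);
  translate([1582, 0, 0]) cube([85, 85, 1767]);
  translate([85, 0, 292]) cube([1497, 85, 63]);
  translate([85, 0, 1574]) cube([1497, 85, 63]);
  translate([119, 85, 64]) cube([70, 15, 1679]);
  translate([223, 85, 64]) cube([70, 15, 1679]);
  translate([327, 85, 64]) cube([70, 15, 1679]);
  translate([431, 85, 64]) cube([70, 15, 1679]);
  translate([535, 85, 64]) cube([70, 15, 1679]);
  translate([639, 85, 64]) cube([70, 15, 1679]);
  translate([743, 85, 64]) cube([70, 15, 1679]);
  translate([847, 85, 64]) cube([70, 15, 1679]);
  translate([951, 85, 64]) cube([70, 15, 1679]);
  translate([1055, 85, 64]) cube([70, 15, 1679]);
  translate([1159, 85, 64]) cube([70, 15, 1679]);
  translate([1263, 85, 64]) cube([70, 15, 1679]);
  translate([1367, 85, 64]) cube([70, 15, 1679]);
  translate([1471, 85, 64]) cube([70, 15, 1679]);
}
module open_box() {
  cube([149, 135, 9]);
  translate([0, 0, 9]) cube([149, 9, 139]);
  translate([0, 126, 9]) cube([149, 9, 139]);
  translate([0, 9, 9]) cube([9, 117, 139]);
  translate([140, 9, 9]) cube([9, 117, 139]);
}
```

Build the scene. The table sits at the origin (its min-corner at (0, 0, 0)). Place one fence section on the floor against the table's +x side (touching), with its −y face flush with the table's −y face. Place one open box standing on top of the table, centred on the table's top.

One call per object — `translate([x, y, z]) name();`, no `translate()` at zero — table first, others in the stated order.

table();
translate([1157, 0, 0]) fence_section();
translate([504, 275, 766]) open_box();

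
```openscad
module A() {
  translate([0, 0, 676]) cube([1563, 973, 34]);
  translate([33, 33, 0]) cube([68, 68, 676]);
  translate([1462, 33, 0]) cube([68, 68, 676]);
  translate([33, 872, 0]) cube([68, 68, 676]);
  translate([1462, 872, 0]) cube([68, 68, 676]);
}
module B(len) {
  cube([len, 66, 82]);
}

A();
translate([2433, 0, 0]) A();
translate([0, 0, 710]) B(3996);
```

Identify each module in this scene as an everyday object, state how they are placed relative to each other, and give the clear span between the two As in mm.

A is a table. B is a beam. A beam spans the tops of two tables. The clear span between the two tables is 870 mm.

Second table starts at x = 2433; first ends at x = 1563; clear span = 2433 − 1563 = 870 mm.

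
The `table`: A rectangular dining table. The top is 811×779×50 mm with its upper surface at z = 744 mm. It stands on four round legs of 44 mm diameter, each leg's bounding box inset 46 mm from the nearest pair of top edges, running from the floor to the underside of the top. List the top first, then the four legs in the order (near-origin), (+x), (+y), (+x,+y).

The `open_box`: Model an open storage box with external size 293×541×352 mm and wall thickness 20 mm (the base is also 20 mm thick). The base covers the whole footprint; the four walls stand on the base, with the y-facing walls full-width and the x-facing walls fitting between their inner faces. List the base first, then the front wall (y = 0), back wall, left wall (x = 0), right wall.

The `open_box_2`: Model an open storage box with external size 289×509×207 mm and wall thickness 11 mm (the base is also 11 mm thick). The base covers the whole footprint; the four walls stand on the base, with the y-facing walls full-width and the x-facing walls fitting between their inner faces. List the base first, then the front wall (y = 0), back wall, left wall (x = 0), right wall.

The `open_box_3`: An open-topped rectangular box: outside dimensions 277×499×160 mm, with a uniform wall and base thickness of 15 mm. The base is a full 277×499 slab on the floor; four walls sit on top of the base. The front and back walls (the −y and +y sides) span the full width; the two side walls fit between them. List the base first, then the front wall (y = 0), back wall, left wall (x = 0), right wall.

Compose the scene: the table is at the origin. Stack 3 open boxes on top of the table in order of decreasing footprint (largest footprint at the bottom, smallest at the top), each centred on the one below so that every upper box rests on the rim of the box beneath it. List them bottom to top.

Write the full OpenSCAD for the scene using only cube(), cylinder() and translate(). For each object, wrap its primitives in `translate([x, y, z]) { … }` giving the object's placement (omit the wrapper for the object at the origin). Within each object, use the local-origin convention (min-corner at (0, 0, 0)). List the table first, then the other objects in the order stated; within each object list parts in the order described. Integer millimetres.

translate([0, 0, 694]) cube([811, 779, 50]);
translate([68, 68, 0]) cylinder(h = 694, r = 22);
translate([743, 68, 0]) cylinder(h = 694, r = 22);
translate([68, 711, 0]) cylinder(h = 694, r = 22);
translate([743, 711, 0]) cylinder(h = 694, r = 22);
translate([259, 119, 744]) {
  cube([293, 541, 20]);
  translate([0, 0, 20]) cube([293, 20, 332]);
  translate([0, 521, 20]) cube([293, 20, 332]);
  translate([0, 20, 20]) cube([20, 501, 332]);
  translate([273, 20, 20]) cube([20, 501, 332]);
}
translate([261, 135, 1096]) {
  cube([289, 509, 11]);
  translate([0, 0, 11]) cube([289, 11, 196]);
  translate([0, 498, 11]) cube([289, 11, 196]);
  translate([0, 11, 11]) cube([11, 487, 196]);
  translate([278, 11, 11]) cube([11, 487, 196]);
}
translate([267, 140, 1303]) {
  cube([277, 499, 15]);
  translate([0, 0, 15]) cube([277, 15, 145]);
  translate([0, 484, 15]) cube([277, 15, 145]);
  translate([0, 15, 15]) cube([15, 469, 145]);
  translate([262, 15, 15]) cube([15, 469, 145]);
}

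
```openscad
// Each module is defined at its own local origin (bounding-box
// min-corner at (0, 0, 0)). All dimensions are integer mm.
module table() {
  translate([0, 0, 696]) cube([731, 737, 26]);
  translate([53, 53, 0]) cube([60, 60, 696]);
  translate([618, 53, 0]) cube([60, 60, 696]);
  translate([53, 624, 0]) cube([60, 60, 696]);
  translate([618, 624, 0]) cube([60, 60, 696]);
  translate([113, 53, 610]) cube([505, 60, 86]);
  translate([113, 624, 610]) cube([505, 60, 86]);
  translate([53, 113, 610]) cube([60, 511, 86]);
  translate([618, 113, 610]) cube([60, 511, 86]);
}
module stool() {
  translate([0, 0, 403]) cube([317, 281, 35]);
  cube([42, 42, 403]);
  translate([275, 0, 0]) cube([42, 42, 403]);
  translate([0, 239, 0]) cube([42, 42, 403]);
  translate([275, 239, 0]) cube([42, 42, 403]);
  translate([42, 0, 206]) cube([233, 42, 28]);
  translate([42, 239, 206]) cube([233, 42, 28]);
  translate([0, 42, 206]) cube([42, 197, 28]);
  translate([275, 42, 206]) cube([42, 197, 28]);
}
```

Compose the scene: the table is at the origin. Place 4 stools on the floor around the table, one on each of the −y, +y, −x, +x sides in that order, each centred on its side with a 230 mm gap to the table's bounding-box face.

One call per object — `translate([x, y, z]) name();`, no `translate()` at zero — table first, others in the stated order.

table();
translate([207, -511, 0]) stool();
translate([207, 967, 0]) stool();
translate([-547, 228, 0]) stool();
translate([961, 228, 0]) stool();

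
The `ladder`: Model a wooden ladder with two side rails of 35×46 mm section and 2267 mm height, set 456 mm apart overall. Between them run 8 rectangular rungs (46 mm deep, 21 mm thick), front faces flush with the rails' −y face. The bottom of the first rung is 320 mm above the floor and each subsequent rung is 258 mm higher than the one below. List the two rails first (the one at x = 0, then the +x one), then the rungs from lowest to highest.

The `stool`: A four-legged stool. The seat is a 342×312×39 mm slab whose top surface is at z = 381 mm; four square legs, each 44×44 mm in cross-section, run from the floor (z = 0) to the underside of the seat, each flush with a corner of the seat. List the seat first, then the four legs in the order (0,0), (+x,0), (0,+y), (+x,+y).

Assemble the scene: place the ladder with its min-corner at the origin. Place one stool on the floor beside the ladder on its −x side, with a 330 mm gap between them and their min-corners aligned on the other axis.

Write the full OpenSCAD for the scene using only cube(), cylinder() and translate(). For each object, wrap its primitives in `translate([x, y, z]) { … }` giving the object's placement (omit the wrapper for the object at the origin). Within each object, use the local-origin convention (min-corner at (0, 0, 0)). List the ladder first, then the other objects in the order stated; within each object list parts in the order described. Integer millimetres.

cube([35, 46, 2267]);
translate([421, 0, 0]) cube([35, 46, 2267]);
translate([35, 0, 320]) cube([386, 46, 21]);
translate([35, 0, 578]) cube([386, 46, 21]);
translate([35, 0, 836]) cube([386, 46, 21]);
translate([35, 0, 1094]) cube([386, 46, 21]);
translate([35, 0, 1352]) cube([386, 46, 21]);
translate([35, 0, 1610]) cube([386, 46, 21]);
translate([35, 0, 1868]) cube([386, 46, 21]);
translate([35, 0, 2126]) cube([386, 46, 21]);
translate([-672, 0, 0]) {
  translate([0, 0, 342]) cube([342, 312, 39]);
  cube([44, 44, 342]);
  translate([298, 0, 0]) cube([44, 44, 342]);
  translate([0, 268, 0]) cube([44, 44, 342]);
  translate([298, 268, 0]) cube([44, 44, 342]);
}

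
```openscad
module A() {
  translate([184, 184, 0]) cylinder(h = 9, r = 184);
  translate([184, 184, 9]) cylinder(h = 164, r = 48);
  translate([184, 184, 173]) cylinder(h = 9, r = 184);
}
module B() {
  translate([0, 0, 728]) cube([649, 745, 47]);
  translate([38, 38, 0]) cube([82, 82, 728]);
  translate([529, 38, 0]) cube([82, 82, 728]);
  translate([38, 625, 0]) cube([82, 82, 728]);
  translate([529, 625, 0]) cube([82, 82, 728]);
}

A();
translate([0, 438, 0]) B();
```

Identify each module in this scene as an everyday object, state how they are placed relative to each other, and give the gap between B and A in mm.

A is a spool. B is a table. The table is on the floor beside the spool on its +y side. The gap between the table and the spool is 70 mm.

The table's nearest face is 70 mm from the spool's +y face.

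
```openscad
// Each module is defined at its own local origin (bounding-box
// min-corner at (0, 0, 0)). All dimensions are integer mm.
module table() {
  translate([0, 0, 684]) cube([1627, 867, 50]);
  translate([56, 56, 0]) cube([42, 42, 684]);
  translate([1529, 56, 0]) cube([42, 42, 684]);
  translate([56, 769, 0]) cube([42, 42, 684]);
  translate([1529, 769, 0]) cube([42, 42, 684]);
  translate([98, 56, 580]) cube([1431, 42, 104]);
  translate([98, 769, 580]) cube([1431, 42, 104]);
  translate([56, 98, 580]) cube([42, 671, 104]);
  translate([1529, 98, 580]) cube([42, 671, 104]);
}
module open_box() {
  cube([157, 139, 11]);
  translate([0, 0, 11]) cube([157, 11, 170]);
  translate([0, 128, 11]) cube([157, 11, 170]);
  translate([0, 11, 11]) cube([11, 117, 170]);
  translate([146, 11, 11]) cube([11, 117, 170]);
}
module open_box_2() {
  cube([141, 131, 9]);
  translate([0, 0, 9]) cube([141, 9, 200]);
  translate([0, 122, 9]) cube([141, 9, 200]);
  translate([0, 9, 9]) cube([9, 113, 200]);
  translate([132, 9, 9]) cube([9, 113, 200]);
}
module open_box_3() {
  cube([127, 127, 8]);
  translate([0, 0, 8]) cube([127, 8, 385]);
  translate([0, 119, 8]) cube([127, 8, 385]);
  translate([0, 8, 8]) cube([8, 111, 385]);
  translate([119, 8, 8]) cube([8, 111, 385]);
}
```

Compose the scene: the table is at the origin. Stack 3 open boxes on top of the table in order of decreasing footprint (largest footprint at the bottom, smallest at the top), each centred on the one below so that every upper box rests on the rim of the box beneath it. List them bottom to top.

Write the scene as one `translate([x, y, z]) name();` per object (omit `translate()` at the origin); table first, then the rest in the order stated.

table();
translate([735, 364, 734]) open_box();
translate([743, 368, 915]) open_box_2();
translate([750, 370, 1124]) open_box_3();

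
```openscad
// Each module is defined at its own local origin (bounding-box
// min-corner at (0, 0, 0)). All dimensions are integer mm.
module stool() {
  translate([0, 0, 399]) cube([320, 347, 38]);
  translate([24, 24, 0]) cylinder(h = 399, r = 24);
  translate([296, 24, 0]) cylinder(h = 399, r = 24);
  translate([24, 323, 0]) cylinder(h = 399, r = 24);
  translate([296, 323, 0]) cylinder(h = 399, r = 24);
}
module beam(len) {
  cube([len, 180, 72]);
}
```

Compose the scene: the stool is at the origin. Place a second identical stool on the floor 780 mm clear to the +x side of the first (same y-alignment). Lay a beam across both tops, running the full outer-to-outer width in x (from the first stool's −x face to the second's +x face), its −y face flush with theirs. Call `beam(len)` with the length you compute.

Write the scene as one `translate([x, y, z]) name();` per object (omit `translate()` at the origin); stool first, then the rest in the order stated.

stool();
translate([1100, 0, 0]) stool();
translate([0, 0, 437]) beam(1420);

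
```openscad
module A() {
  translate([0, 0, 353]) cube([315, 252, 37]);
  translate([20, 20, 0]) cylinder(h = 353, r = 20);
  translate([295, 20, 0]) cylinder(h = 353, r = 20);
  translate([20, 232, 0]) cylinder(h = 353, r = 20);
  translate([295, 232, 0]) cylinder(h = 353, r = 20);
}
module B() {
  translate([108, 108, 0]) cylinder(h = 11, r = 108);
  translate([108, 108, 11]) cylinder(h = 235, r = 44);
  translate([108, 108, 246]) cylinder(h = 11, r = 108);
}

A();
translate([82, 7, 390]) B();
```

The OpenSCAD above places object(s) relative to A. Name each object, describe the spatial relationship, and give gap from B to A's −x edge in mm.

The spool's min-x is at 82; the stool's min-x is 0; gap = 82 mm.

A is a stool. B is a spool. The spool is on top of the stool. The gap from the spool to the stool's −x edge is 82 mm.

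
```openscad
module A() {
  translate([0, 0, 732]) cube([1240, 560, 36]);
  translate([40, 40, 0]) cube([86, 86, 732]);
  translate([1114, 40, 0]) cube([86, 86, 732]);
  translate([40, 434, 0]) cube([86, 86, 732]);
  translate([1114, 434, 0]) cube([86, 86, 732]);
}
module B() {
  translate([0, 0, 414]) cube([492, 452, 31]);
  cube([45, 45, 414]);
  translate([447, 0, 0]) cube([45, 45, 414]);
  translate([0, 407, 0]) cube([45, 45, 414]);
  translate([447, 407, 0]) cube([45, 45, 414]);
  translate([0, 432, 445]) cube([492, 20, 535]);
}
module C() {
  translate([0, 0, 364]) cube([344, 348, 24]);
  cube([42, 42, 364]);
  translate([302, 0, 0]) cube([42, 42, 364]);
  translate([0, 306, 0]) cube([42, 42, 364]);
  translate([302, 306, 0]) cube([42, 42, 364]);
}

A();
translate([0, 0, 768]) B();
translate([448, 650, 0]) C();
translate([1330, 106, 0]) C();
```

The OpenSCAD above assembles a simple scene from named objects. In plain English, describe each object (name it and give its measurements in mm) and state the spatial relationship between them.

A is a rectangular dining table. The top is 1240×560×36 mm with its upper surface at z = 768 mm. It stands on four 86×86 mm square legs, each inset 40 mm from the nearest pair of top edges, running from the floor to the underside of the top.

B is a chair: 492×452 mm seat, 31 mm thick, top at z = 445 mm, on four 45 mm square corner legs flush with the seat edges. A 20 mm thick backrest slab spans the full seat width, extending 535 mm above the seat top, its back face flush with the seat's +y edge.

C is a four-legged stool. The seat is a 344×348×24 mm slab whose top surface is at z = 388 mm; four square legs, each 42×42 mm in cross-section, run from the floor (z = 0) to the underside of the seat, each flush with a corner of the seat.

The chair is on top of the table. Two stools sit around the table at the +y, +x sides.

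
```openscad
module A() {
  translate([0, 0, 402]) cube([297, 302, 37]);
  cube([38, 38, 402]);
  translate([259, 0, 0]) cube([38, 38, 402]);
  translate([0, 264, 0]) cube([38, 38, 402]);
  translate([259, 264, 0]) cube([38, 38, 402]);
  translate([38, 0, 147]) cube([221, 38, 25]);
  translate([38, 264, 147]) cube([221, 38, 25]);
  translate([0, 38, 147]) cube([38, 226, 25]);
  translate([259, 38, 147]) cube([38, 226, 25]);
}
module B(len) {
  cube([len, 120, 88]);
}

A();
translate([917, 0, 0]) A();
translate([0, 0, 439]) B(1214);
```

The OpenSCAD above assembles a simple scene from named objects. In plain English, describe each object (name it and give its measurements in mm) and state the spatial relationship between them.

A is a simple wooden stool: a rectangular seat 297 mm (x) by 302 mm (y), 37 mm thick, top face at z = 439 mm, on four square legs, each 38×38 mm in cross-section. The legs rest on z = 0, each flush with a corner of the seat. Four stretchers, 38 mm wide and 25 mm tall, connect adjacent legs with their undersides at z = 147 mm, each running between the inner faces of the legs it joins and aligned with the legs' outer faces on the other axis.

B is a rectangular beam 1214 mm long (x), 120 mm deep (y), 88 mm thick (z).

The beam spans the tops of two stools placed 620 mm apart, resting at z = 439 mm.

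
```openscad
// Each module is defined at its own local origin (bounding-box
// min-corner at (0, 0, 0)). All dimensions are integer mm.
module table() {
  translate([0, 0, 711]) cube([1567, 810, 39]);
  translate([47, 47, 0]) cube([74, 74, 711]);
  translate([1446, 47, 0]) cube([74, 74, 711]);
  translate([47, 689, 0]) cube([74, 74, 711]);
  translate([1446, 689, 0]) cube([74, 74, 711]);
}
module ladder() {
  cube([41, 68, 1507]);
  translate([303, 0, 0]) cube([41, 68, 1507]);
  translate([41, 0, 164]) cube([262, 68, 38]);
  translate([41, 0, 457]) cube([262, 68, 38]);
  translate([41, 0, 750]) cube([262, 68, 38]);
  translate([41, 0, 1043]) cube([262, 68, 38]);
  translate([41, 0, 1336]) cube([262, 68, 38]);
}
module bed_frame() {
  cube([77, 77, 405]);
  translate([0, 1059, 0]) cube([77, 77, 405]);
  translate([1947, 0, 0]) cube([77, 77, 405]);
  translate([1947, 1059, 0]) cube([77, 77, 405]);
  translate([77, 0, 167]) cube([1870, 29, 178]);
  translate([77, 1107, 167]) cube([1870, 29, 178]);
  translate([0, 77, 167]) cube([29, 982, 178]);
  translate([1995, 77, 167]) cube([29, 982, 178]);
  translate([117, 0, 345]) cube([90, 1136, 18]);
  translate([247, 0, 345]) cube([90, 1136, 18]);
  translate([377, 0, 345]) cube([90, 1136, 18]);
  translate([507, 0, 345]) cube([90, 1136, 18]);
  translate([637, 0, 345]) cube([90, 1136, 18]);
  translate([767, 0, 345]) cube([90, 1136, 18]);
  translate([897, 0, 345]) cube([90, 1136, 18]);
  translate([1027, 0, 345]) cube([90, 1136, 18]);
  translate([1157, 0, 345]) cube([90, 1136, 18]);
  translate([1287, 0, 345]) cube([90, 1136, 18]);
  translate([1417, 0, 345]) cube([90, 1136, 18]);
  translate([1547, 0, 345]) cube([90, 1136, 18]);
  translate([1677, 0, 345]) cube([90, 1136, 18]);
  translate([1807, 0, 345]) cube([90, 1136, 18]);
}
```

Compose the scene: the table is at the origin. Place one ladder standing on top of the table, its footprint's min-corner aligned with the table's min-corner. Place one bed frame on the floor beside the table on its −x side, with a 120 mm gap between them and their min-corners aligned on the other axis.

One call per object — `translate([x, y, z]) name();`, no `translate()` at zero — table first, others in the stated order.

table();
translate([0, 0, 750]) ladder();
translate([-2144, 0, 0]) bed_frame();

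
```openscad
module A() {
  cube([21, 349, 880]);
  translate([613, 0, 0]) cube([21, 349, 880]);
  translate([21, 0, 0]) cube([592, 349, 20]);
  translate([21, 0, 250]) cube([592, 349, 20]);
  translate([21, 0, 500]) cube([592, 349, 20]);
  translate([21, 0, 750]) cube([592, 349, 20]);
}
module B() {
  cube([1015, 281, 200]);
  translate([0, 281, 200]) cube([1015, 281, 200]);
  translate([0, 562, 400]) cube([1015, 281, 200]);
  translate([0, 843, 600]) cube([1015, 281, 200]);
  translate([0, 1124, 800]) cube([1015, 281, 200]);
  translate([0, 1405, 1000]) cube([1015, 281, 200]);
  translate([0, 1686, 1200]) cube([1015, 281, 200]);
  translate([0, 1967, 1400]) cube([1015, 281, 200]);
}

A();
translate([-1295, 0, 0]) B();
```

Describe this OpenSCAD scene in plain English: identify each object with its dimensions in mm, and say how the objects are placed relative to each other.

A is an open bookshelf. Two side panels, each 21 mm thick, 349 mm deep and 880 mm tall, stand 634 mm apart (outside-to-outside). Between them sit 4 shelves, each 20 mm thick and 349 mm deep, spanning the full gap between the sides. The bottom shelf rests on the floor (its underside at z = 0) and the clear gap between one shelf's top and the next shelf's underside is 230 mm.

B is a straight staircase of 8 solid steps. Each step is 1015 mm wide (x), 281 mm deep (y, the going) and 200 mm tall (the rise). The first step rests on the floor; each subsequent step sits one going further in +y and one rise higher in +z, directly behind and above the previous step with no overlap.

The staircase is on the floor beside the bookshelf on its −x side.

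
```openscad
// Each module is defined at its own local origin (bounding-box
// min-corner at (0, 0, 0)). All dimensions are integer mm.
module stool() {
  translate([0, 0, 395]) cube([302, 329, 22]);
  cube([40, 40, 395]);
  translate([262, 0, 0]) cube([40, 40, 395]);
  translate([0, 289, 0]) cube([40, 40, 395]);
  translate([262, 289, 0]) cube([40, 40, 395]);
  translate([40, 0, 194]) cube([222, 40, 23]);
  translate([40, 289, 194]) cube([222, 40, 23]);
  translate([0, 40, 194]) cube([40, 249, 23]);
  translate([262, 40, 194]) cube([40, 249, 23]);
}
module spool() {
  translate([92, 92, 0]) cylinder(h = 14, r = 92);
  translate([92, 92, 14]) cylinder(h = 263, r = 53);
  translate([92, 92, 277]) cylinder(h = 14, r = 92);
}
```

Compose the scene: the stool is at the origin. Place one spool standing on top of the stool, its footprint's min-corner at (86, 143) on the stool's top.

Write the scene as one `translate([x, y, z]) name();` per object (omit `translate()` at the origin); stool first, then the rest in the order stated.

stool();
translate([86, 143, 417]) spool();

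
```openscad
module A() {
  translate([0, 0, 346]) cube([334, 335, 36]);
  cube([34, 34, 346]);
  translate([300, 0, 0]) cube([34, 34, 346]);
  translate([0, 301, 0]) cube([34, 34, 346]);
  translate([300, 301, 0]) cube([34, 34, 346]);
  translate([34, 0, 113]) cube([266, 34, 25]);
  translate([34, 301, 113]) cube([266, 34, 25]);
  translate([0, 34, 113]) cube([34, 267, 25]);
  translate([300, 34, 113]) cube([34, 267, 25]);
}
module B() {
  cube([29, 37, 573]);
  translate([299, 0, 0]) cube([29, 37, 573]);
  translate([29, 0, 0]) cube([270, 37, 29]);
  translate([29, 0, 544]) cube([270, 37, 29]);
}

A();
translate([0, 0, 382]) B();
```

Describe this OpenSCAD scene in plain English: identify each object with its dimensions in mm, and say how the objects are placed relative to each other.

A is a four-legged stool. The seat is a 334×335×36 mm slab whose top surface is at z = 382 mm; four square legs, each 34×34 mm in cross-section, run from the floor (z = 0) to the underside of the seat, each flush with a corner of the seat. Four stretchers, 34 mm wide and 25 mm tall, connect adjacent legs with their undersides at z = 113 mm, each running between the inner faces of the legs it joins and aligned with the legs' outer faces on the other axis.

B is a picture frame with a 270×515 mm rectangular opening (x by z) and a uniform 29 mm border on every side. Frame depth is 37 mm along y. It is built from two vertical stiles running the full outside height and two horizontal rails spanning the gap between the stiles.

The picture frame is on top of the stool.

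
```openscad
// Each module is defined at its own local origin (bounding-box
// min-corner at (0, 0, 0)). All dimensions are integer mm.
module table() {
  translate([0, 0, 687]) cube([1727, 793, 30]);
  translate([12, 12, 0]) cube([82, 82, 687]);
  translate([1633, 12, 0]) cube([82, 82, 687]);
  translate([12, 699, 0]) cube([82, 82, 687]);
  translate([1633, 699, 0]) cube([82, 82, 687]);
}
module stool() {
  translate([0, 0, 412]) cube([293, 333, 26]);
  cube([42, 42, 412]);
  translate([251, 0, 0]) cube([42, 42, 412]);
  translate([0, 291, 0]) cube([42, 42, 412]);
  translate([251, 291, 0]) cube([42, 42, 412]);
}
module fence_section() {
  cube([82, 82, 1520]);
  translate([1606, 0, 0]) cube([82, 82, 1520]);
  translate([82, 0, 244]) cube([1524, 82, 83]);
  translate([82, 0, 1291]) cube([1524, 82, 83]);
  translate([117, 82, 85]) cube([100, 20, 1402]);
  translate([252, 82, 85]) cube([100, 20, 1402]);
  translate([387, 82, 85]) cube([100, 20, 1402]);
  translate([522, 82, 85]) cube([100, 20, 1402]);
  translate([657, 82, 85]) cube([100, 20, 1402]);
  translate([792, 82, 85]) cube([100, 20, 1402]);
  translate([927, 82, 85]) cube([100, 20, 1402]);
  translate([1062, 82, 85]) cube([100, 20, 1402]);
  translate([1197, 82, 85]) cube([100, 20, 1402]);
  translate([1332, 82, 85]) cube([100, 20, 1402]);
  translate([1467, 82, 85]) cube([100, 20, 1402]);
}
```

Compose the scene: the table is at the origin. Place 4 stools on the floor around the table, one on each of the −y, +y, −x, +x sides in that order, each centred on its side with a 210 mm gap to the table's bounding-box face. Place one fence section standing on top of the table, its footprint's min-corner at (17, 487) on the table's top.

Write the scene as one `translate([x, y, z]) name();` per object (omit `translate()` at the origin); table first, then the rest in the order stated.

table();
translate([717, -543, 0]) stool();
translate([717, 1003, 0]) stool();
translate([-503, 230, 0]) stool();
translate([1937, 230, 0]) stool();
translate([17, 487, 717]) fence_section();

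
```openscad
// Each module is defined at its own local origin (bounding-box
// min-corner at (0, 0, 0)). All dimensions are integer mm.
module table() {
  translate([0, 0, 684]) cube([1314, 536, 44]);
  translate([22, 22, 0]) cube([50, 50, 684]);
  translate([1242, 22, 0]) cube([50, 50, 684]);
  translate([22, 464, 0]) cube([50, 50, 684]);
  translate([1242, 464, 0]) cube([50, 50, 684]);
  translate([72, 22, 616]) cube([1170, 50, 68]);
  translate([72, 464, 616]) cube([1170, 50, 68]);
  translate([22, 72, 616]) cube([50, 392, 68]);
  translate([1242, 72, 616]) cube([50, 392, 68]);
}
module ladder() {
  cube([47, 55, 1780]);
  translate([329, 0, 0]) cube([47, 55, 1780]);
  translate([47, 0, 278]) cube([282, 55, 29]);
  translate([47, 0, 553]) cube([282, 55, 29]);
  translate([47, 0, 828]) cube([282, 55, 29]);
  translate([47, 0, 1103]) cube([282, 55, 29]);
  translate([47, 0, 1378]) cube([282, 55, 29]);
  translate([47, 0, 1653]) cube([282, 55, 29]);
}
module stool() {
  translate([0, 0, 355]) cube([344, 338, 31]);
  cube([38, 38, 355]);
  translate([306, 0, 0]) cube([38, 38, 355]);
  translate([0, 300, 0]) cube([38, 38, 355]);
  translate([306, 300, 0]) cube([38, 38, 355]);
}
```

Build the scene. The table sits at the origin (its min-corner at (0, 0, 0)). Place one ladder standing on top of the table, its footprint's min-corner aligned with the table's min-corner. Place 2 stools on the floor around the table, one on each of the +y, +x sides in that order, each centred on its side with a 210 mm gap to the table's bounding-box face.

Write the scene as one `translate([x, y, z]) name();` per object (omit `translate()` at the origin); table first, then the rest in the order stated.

table();
translate([0, 0, 728]) ladder();
translate([485, 746, 0]) stool();
translate([1524, 99, 0]) stool();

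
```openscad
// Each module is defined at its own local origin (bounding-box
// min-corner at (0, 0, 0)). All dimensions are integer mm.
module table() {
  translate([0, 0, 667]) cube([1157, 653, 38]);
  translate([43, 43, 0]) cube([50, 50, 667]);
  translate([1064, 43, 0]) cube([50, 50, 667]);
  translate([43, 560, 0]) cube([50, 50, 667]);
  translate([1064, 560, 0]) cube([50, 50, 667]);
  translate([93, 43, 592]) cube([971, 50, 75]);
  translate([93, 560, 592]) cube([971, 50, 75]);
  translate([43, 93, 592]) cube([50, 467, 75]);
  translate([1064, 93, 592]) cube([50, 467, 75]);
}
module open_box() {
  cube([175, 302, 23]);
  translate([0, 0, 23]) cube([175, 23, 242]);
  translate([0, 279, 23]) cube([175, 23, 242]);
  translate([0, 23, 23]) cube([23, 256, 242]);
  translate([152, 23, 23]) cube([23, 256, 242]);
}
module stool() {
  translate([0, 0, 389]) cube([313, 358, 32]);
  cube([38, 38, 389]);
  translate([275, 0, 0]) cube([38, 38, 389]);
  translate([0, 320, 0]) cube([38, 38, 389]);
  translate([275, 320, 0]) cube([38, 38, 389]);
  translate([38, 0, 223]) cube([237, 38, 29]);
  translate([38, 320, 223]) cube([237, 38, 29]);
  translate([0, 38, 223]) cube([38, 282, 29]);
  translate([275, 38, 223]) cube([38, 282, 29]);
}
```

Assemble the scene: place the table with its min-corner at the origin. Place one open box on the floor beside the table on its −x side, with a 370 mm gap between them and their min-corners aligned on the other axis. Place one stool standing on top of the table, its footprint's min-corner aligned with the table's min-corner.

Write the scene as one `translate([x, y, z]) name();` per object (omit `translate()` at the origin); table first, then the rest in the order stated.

table();
translate([-545, 0, 0]) open_box();
translate([0, 0, 705]) stool();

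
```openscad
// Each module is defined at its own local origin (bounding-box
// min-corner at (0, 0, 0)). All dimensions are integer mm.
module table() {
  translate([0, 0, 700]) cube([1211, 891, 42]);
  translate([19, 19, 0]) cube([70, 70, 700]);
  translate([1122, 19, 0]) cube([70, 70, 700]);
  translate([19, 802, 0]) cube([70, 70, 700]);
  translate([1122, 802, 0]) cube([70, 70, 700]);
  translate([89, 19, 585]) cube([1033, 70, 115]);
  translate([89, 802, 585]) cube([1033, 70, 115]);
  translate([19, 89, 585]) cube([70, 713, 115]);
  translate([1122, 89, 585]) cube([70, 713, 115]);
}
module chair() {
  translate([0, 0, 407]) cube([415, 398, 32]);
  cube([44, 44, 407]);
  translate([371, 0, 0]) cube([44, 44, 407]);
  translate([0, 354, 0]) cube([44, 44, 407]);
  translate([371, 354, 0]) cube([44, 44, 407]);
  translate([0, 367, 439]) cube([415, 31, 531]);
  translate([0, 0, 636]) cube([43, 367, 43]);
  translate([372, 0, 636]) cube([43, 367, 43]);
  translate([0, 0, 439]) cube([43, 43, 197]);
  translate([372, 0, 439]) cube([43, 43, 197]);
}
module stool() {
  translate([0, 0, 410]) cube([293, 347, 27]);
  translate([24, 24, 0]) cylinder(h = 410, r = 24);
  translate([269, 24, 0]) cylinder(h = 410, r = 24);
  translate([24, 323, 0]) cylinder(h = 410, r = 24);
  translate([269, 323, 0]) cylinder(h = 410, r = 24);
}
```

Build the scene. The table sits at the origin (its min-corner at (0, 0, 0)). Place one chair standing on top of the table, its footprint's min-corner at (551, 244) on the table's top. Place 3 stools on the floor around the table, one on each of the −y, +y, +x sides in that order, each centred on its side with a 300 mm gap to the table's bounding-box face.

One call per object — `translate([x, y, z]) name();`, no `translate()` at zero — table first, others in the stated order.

table();
translate([551, 244, 742]) chair();
translate([459, -647, 0]) stool();
translate([459, 1191, 0]) stool();
translate([1511, 272, 0]) stool();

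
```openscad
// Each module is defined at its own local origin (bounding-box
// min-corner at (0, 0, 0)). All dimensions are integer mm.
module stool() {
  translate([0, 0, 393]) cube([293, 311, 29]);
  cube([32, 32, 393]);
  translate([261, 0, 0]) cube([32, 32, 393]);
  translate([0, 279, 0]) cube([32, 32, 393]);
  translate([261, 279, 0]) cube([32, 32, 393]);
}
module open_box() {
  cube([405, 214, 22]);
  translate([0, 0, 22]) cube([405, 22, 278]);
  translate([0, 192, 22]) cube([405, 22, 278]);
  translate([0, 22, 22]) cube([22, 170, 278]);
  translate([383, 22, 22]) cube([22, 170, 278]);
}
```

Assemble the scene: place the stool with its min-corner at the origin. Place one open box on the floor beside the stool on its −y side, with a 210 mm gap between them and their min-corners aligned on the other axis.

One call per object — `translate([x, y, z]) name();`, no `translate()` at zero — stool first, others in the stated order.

stool();
translate([0, -424, 0]) open_box();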